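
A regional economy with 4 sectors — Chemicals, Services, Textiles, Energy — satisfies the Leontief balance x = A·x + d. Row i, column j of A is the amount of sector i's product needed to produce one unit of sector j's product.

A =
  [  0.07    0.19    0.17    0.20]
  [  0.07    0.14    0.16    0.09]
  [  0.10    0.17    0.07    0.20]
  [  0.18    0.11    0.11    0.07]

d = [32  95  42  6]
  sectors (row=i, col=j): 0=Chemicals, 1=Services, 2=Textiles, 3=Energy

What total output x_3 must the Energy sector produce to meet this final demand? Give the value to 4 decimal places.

51.4803

Form M = I − A:
  [  0.93   -0.19   -0.17   -0.20]
  [ -0.07    0.86   -0.16   -0.09]
  [ -0.10   -0.17    0.93   -0.20]
  [ -0.18   -0.11   -0.11    0.93]
Leontief inverse L = M⁻¹:
  [  1.2106    0.3798    0.3302    0.3681]
  [  0.1691    1.2832    0.2777    0.2203]
  [  0.2214    0.3323    1.2132    0.3407]
  [  0.2805    0.2646    0.2403    1.2129]
Total output x = L · d:
  x_0 = 1.2106·32 + 0.3798·95 + 0.3302·42 + 0.3681·6 = 90.8975
  x_1 = 0.1691·32 + 1.2832·95 + 0.2777·42 + 0.2203·6 = 140.3029
  x_2 = 0.2214·32 + 0.3323·95 + 1.2132·42 + 0.3407·6 = 91.6530
  x_3 = 0.2805·32 + 0.2646·95 + 0.2403·42 + 1.2129·6 = 51.4803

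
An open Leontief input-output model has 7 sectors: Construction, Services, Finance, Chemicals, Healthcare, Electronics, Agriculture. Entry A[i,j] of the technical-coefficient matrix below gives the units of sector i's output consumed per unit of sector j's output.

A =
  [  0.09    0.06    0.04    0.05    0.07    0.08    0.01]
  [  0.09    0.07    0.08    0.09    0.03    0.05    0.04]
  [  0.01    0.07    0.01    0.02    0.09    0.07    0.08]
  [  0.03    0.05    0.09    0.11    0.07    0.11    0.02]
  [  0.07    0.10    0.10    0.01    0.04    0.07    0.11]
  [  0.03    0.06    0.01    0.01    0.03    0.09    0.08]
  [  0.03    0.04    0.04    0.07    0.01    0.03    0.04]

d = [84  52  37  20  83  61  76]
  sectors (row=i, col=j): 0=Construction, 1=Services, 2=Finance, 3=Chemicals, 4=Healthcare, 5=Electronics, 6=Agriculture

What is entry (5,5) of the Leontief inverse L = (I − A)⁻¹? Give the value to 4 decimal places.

Form M = I − A:
  [  0.91   -0.06   -0.04   -0.05   -0.07   -0.08   -0.01]
  [ -0.09    0.93   -0.08   -0.09   -0.03   -0.05   -0.04]
  [ -0.01   -0.07    0.99   -0.02   -0.09   -0.07   -0.08]
  [ -0.03   -0.05   -0.09    0.89   -0.07   -0.11   -0.02]
  [ -0.07   -0.10   -0.10   -0.01    0.96   -0.07   -0.11]
  [ -0.03   -0.06   -0.01   -0.01   -0.03    0.91   -0.08]
  [ -0.03   -0.04   -0.04   -0.07   -0.01   -0.03    0.96]
Leontief inverse L = M⁻¹:
  [  1.1265    0.1042    0.0750    0.0818    0.1029    0.1299    0.0466]
  [  0.1274    1.1170    0.1184    0.1308    0.0689    0.1053    0.0771]
  [  0.0396    0.1075    1.0418    0.0480    0.1120    0.1077    0.1145]
  [  0.0657    0.1016    0.1308    1.1489    0.1100    0.1710    0.0666]
  [  0.1099    0.1503    0.1373    0.0500    1.0763    0.1224    0.1534]
  [  0.0547    0.0901    0.0332    0.0345    0.0486    1.1227    0.1069]
  [  0.0498    0.0661    0.0627    0.0954    0.0315    0.0618    1.0609]
Total output x = L · d:
  x_0 = 1.1265·84 + 0.1042·52 + 0.0750·37 + 0.0818·20 + 0.1029·83 + 0.1299·61 + 0.0466·76 = 124.4575
  x_1 = 0.1274·84 + 1.1170·52 + 0.1184·37 + 0.1308·20 + 0.0689·83 + 0.1053·61 + 0.0771·76 = 93.7912
  x_2 = 0.0396·84 + 0.1075·52 + 1.0418·37 + 0.0480·20 + 0.1120·83 + 0.1077·61 + 0.1145·76 = 72.9854
  x_3 = 0.0657·84 + 0.1016·52 + 0.1308·37 + 1.1489·20 + 0.1100·83 + 0.1710·61 + 0.0666·76 = 63.2398
  x_4 = 0.1099·84 + 0.1503·52 + 0.1373·37 + 0.0500·20 + 1.0763·83 + 0.1224·61 + 0.1534·76 = 131.5891
  x_5 = 0.0547·84 + 0.0901·52 + 0.0332·37 + 0.0345·20 + 0.0486·83 + 1.1227·61 + 0.1069·76 = 91.8458
  x_6 = 0.0498·84 + 0.0661·52 + 0.0627·37 + 0.0954·20 + 0.0315·83 + 0.0618·61 + 1.0609·76 = 98.8571

L[5,5] = 1.1227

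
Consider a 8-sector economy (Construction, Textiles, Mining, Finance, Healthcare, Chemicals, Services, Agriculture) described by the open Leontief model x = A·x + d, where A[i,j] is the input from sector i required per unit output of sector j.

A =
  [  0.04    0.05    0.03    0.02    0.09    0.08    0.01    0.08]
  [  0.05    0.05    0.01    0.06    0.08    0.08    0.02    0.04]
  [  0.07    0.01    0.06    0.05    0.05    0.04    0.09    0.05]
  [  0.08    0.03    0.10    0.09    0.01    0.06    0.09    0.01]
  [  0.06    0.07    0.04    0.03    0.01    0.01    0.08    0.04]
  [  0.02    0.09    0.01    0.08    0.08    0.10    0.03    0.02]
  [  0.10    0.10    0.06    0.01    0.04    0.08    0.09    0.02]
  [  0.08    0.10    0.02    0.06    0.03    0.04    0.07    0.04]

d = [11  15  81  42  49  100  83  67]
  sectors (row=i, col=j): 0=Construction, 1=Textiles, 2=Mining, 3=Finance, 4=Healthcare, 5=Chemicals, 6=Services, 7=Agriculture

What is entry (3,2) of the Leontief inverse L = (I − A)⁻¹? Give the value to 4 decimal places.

Form M = I − A:
  [  0.96   -0.05   -0.03   -0.02   -0.09   -0.08   -0.01   -0.08]
  [ -0.05    0.95   -0.01   -0.06   -0.08   -0.08   -0.02   -0.04]
  [ -0.07   -0.01    0.94   -0.05   -0.05   -0.04   -0.09   -0.05]
  [ -0.08   -0.03   -0.10    0.91   -0.01   -0.06   -0.09   -0.01]
  [ -0.06   -0.07   -0.04   -0.03    0.99   -0.01   -0.08   -0.04]
  [ -0.02   -0.09   -0.01   -0.08   -0.08    0.90   -0.03   -0.02]
  [ -0.10   -0.10   -0.06   -0.01   -0.04   -0.08    0.91   -0.02]
  [ -0.08   -0.10   -0.02   -0.06   -0.03   -0.04   -0.07    0.96]
Leontief inverse L = M⁻¹:
  [  1.0792    0.0959    0.0532    0.0552    0.1240    0.1208    0.0477    0.1060]
  [  0.0884    1.0933    0.0357    0.0953    0.1133    0.1222    0.0569    0.0642]
  [  0.1173    0.0572    1.0919    0.0834    0.0861    0.0861    0.1352    0.0781]
  [  0.1321    0.0780    0.1386    1.1307    0.0529    0.1151    0.1403    0.0408]
  [  0.0983    0.1077    0.0638    0.0569    1.0420    0.0494    0.1135    0.0634]
  [  0.0624    0.1371    0.0390    0.1211    0.1170    1.1482    0.0711    0.0445]
  [  0.1501    0.1554    0.0906    0.0497    0.0900    0.1388    1.1345    0.0545]
  [  0.1265    0.1484    0.0498    0.0974    0.0712    0.0913    0.1107    1.0692]
Total output x = L · d:
  x_0 = 1.0792·11 + 0.0959·15 + 0.0532·81 + 0.0552·42 + 0.1240·49 + 0.1208·100 + 0.0477·83 + 0.1060·67 = 49.1533
  x_1 = 0.0884·11 + 1.0933·15 + 0.0357·81 + 0.0953·42 + 0.1133·49 + 0.1222·100 + 0.0569·83 + 0.0642·67 = 51.0587
  x_2 = 0.1173·11 + 0.0572·15 + 1.0919·81 + 0.0834·42 + 0.0861·49 + 0.0861·100 + 0.1352·83 + 0.0781·67 = 123.3729
  x_3 = 0.1321·11 + 0.0780·15 + 0.1386·81 + 1.1307·42 + 0.0529·49 + 0.1151·100 + 0.1403·83 + 0.0408·67 = 89.8174
  x_4 = 0.0983·11 + 0.1077·15 + 0.0638·81 + 0.0569·42 + 1.0420·49 + 0.0494·100 + 0.1135·83 + 0.0634·67 = 79.9245
  x_5 = 0.0624·11 + 0.1371·15 + 0.0390·81 + 0.1211·42 + 0.1170·49 + 1.1482·100 + 0.0711·83 + 0.0445·67 = 140.4227
  x_6 = 0.1501·11 + 0.1554·15 + 0.0906·81 + 0.0497·42 + 0.0900·49 + 0.1388·100 + 1.1345·83 + 0.0545·67 = 129.5123
  x_7 = 0.1265·11 + 0.1484·15 + 0.0498·81 + 0.0974·42 + 0.0712·49 + 0.0913·100 + 0.1107·83 + 1.0692·67 = 105.1824

L[3,2] = 0.1386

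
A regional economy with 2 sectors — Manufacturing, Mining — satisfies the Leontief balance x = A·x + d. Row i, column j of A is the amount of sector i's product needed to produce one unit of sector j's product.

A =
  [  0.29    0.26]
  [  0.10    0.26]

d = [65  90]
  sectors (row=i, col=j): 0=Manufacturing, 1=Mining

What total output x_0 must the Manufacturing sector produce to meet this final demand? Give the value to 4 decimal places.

Form M = I − A:
  [  0.71   -0.26]
  [ -0.10    0.74]
Leontief inverse L = M⁻¹:
  [  1.4818    0.5206]
  [  0.2002    1.4217]
Total output x = L · d:
  x_0 = 1.4818·65 + 0.5206·90 = 143.1718
  x_1 = 0.2002·65 + 1.4217·90 = 140.9692

143.1718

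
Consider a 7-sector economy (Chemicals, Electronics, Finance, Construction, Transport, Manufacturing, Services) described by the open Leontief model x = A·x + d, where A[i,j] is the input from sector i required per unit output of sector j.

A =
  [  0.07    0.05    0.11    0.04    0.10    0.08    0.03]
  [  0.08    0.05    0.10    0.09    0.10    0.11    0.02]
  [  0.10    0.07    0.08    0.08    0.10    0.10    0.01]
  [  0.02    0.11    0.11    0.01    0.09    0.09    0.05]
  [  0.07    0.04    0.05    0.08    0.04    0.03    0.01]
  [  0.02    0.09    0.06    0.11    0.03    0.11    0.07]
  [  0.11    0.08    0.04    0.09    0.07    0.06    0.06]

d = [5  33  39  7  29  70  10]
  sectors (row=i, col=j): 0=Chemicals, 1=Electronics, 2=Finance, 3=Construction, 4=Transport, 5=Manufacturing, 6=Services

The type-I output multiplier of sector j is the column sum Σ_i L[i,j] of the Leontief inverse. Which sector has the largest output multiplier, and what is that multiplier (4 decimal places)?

Form M = I − A:
  [  0.93   -0.05   -0.11   -0.04   -0.10   -0.08   -0.03]
  [ -0.08    0.95   -0.10   -0.09   -0.10   -0.11   -0.02]
  [ -0.10   -0.07    0.92   -0.08   -0.10   -0.10   -0.01]
  [ -0.02   -0.11   -0.11    0.99   -0.09   -0.09   -0.05]
  [ -0.07   -0.04   -0.05   -0.08    0.96   -0.03   -0.01]
  [ -0.02   -0.09   -0.06   -0.11   -0.03    0.89   -0.07]
  [ -0.11   -0.08   -0.04   -0.09   -0.07   -0.06    0.94]
Leontief inverse L = M⁻¹:
  [  1.1298    0.1121    0.1819    0.1069    0.1676    0.1563    0.0595]
  [  0.1442    1.1238    0.1841    0.1643    0.1770    0.1989    0.0559]
  [  0.1631    0.1409    1.1637    0.1525    0.1763    0.1872    0.0445]
  [  0.0826    0.1725    0.1812    1.0826    0.1581    0.1693    0.0801]
  [  0.1080    0.0833    0.1022    0.1200    1.0883    0.0824    0.0304]
  [  0.0784    0.1614    0.1364    0.1795    0.1012    1.1947    0.1070]
  [  0.1724    0.1478    0.1201    0.1570    0.1448    0.1418    1.0942]
Total output x = L · d:
  x_0 = 1.1298·5 + 0.1121·33 + 0.1819·39 + 0.1069·7 + 0.1676·29 + 0.1563·70 + 0.0595·10 = 33.5881
  x_1 = 0.1442·5 + 1.1238·33 + 0.1841·39 + 0.1643·7 + 0.1770·29 + 0.1989·70 + 0.0559·10 = 65.7496
  x_2 = 0.1631·5 + 0.1409·33 + 1.1637·39 + 0.1525·7 + 0.1763·29 + 0.1872·70 + 0.0445·10 = 70.5797
  x_3 = 0.0826·5 + 0.1725·33 + 0.1812·39 + 1.0826·7 + 0.1581·29 + 0.1693·70 + 0.0801·10 = 37.9877
  x_4 = 0.1080·5 + 0.0833·33 + 0.1022·39 + 0.1200·7 + 1.0883·29 + 0.0824·70 + 0.0304·10 = 45.7426
  x_5 = 0.0784·5 + 0.1614·33 + 0.1364·39 + 0.1795·7 + 0.1012·29 + 1.1947·70 + 0.1070·10 = 99.9283
  x_6 = 0.1724·5 + 0.1478·33 + 0.1201·39 + 0.1570·7 + 0.1448·29 + 0.1418·70 + 1.0942·10 = 36.5898
Output multipliers (column sums of L):
  Chemicals: 1.8785
  Electronics: 1.9418
  Finance: 2.0697
  Construction: 1.9630
  Transport: 2.0131
  Manufacturing: 2.1306
  Services: 1.4716

Manufacturing (2.1306)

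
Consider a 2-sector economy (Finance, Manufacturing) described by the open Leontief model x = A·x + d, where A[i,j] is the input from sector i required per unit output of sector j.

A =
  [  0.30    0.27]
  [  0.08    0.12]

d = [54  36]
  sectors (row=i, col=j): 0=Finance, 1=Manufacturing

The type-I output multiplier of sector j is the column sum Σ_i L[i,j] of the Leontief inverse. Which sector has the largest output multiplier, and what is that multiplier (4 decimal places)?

Form M = I − A:
  [  0.70   -0.27]
  [ -0.08    0.88]
Leontief inverse L = M⁻¹:
  [  1.4805    0.4542]
  [  0.1346    1.1777]
Total output x = L · d:
  x_0 = 1.4805·54 + 0.4542·36 = 96.2988
  x_1 = 0.1346·54 + 1.1777·36 = 49.6635
Output multipliers (column sums of L):
  Finance: 1.6151
  Manufacturing: 1.6319

Manufacturing (1.6319)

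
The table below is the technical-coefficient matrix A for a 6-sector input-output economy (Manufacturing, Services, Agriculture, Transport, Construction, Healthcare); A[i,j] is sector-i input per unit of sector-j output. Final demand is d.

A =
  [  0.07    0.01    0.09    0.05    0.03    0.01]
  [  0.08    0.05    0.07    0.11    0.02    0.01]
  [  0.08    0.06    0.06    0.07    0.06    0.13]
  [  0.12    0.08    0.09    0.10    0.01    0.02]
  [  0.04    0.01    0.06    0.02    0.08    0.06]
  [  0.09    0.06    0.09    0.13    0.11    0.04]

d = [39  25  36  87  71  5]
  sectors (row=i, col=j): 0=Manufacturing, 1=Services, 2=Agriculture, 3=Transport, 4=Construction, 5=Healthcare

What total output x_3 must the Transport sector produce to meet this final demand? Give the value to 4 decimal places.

Form M = I − A:
  [  0.93   -0.01   -0.09   -0.05   -0.03   -0.01]
  [ -0.08    0.95   -0.07   -0.11   -0.02   -0.01]
  [ -0.08   -0.06    0.94   -0.07   -0.06   -0.13]
  [ -0.12   -0.08   -0.09    0.90   -0.01   -0.02]
  [ -0.04   -0.01   -0.06   -0.02    0.92   -0.06]
  [ -0.09   -0.06   -0.09   -0.13   -0.11    0.96]
Leontief inverse L = M⁻¹:
  [  1.1039    0.0287    0.1218    0.0802    0.0494    0.0331]
  [  0.1271    1.0765    0.1128    0.1532    0.0406    0.0335]
  [  0.1416    0.0947    1.1191    0.1323    0.1006    0.1631]
  [  0.1769    0.1115    0.1426    1.1535    0.0358    0.0486]
  [  0.0727    0.0279    0.0926    0.0513    1.1066    0.0838]
  [  0.1570    0.0971    0.1533    0.1916    0.1482    1.0783]
Total output x = L · d:
  x_0 = 1.1039·39 + 0.0287·25 + 0.1218·36 + 0.0802·87 + 0.0494·71 + 0.0331·5 = 58.8010
  x_1 = 0.1271·39 + 1.0765·25 + 0.1128·36 + 0.1532·87 + 0.0406·71 + 0.0335·5 = 52.3027
  x_2 = 0.1416·39 + 0.0947·25 + 1.1191·36 + 0.1323·87 + 0.1006·71 + 0.1631·5 = 67.6421
  x_3 = 0.1769·39 + 0.1115·25 + 0.1426·36 + 1.1535·87 + 0.0358·71 + 0.0486·5 = 117.9604
  x_4 = 0.0727·39 + 0.0279·25 + 0.0926·36 + 0.0513·87 + 1.1066·71 + 0.0838·5 = 90.3174
  x_5 = 0.1570·39 + 0.0971·25 + 0.1533·36 + 0.1916·87 + 0.1482·71 + 1.0783·5 = 46.6540

117.9604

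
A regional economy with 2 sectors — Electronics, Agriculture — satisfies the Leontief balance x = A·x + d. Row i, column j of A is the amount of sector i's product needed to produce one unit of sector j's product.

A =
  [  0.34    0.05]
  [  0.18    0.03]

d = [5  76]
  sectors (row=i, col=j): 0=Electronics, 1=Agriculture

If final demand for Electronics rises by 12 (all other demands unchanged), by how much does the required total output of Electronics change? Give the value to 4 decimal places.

18.4411

Form M = I − A:
  [  0.66   -0.05]
  [ -0.18    0.97]
Leontief inverse L = M⁻¹:
  [  1.5368    0.0792]
  [  0.2852    1.0456]
Total output x = L · d:
  x_0 = 1.5368·5 + 0.0792·76 = 13.7041
  x_1 = 0.2852·5 + 1.0456·76 = 80.8935
Δx_0 = L[0,0] · Δd_0 = 1.5368 · 12 = 18.4411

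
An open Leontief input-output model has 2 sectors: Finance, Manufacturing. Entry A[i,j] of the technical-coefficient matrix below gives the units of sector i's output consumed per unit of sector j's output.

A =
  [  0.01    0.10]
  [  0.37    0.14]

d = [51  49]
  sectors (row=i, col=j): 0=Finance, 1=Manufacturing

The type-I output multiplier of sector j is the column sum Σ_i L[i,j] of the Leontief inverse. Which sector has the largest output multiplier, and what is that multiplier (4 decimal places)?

Finance (1.5103)

Form M = I − A:
  [  0.99   -0.10]
  [ -0.37    0.86]
Leontief inverse L = M⁻¹:
  [  1.0560    0.1228]
  [  0.4543    1.2156]
Total output x = L · d:
  x_0 = 1.0560·51 + 0.1228·49 = 59.8723
  x_1 = 0.4543·51 + 1.2156·49 = 82.7358
Output multipliers (column sums of L):
  Finance: 1.5103
  Manufacturing: 1.3384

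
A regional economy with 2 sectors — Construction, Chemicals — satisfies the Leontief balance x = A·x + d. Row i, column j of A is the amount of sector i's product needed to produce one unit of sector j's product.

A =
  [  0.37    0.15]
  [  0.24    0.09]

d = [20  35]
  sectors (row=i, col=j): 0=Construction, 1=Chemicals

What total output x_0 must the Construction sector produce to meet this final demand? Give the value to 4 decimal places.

Form M = I − A:
  [  0.63   -0.15]
  [ -0.24    0.91]
Leontief inverse L = M⁻¹:
  [  1.6937    0.2792]
  [  0.4467    1.1725]
Total output x = L · d:
  x_0 = 1.6937·20 + 0.2792·35 = 43.6441
  x_1 = 0.4467·20 + 1.1725·35 = 49.9721

43.6441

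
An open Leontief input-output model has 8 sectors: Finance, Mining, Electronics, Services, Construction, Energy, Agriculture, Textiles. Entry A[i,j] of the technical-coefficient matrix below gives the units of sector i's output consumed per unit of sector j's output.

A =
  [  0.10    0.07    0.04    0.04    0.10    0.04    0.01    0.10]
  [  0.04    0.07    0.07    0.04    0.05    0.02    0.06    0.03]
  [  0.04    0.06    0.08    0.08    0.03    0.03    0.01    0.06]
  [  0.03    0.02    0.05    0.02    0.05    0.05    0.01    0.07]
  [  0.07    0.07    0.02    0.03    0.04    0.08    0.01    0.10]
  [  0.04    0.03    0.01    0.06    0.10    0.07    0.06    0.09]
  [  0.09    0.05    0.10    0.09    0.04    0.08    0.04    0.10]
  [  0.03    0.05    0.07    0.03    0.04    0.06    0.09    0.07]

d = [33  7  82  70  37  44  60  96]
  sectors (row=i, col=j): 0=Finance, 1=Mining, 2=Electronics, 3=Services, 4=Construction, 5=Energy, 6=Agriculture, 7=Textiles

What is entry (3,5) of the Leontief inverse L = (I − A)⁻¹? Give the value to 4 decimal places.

Form M = I − A:
  [  0.90   -0.07   -0.04   -0.04   -0.10   -0.04   -0.01   -0.10]
  [ -0.04    0.93   -0.07   -0.04   -0.05   -0.02   -0.06   -0.03]
  [ -0.04   -0.06    0.92   -0.08   -0.03   -0.03   -0.01   -0.06]
  [ -0.03   -0.02   -0.05    0.98   -0.05   -0.05   -0.01   -0.07]
  [ -0.07   -0.07   -0.02   -0.03    0.96   -0.08   -0.01   -0.10]
  [ -0.04   -0.03   -0.01   -0.06   -0.10    0.93   -0.06   -0.09]
  [ -0.09   -0.05   -0.10   -0.09   -0.04   -0.08    0.96   -0.10]
  [ -0.03   -0.05   -0.07   -0.03   -0.04   -0.06   -0.09    0.93]
Leontief inverse L = M⁻¹:
  [  1.1483    0.1191    0.0849    0.0777    0.1503    0.0864    0.0438    0.1679]
  [  0.0765    1.1066    0.1091    0.0733    0.0853    0.0542    0.0836    0.0799]
  [  0.0724    0.0945    1.1173    0.1103    0.0656    0.0627    0.0342    0.1080]
  [  0.0569    0.0479    0.0773    1.0445    0.0794    0.0788    0.0314    0.1108]
  [  0.1087    0.1094    0.0579    0.0628    1.0845    0.1193    0.0426    0.1564]
  [  0.0843    0.0722    0.0517    0.0968    0.1460    1.1179    0.0929    0.1559]
  [  0.1436    0.1032    0.1561    0.1386    0.0988    0.1337    1.0788    0.1788]
  [  0.0725    0.0913    0.1161    0.0708    0.0826    0.1032    0.1217    1.1308]
Total output x = L · d:
  x_0 = 1.1483·33 + 0.1191·7 + 0.0849·82 + 0.0777·70 + 0.1503·37 + 0.0864·44 + 0.0438·60 + 0.1679·96 = 79.2410
  x_1 = 0.0765·33 + 1.1066·7 + 0.1091·82 + 0.0733·70 + 0.0853·37 + 0.0542·44 + 0.0836·60 + 0.0799·96 = 42.5780
  x_2 = 0.0724·33 + 0.0945·7 + 1.1173·82 + 0.1103·70 + 0.0656·37 + 0.0627·44 + 0.0342·60 + 0.1080·96 = 120.0004
  x_3 = 0.0569·33 + 0.0479·7 + 0.0773·82 + 1.0445·70 + 0.0794·37 + 0.0788·44 + 0.0314·60 + 0.1108·96 = 100.5964
  x_4 = 0.1087·33 + 0.1094·7 + 0.0579·82 + 0.0628·70 + 1.0845·37 + 0.1193·44 + 0.0426·60 + 0.1564·96 = 76.4484
  x_5 = 0.0843·33 + 0.0722·7 + 0.0517·82 + 0.0968·70 + 0.1460·37 + 1.1179·44 + 0.0929·60 + 0.1559·96 = 89.4388
  x_6 = 0.1436·33 + 0.1032·7 + 0.1561·82 + 0.1386·70 + 0.0988·37 + 0.1337·44 + 1.0788·60 + 0.1788·96 = 119.3995
  x_7 = 0.0725·33 + 0.0913·7 + 0.1161·82 + 0.0708·70 + 0.0826·37 + 0.1032·44 + 0.1217·60 + 1.1308·96 = 140.9616

L[3,5] = 0.0788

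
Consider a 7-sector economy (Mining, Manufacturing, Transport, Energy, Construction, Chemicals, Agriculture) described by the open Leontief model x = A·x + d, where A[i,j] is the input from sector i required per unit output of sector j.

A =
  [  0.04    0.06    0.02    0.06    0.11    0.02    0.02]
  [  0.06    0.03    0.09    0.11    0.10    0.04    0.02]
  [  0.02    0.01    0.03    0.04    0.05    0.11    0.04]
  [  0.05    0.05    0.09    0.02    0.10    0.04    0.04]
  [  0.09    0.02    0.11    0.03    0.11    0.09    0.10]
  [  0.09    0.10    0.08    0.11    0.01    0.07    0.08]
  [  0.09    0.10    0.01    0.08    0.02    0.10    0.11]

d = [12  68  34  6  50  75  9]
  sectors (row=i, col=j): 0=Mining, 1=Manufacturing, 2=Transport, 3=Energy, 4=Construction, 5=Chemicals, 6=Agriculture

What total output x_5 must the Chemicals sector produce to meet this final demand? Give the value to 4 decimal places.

Form M = I − A:
  [  0.96   -0.06   -0.02   -0.06   -0.11   -0.02   -0.02]
  [ -0.06    0.97   -0.09   -0.11   -0.10   -0.04   -0.02]
  [ -0.02   -0.01    0.97   -0.04   -0.05   -0.11   -0.04]
  [ -0.05   -0.05   -0.09    0.98   -0.10   -0.04   -0.04]
  [ -0.09   -0.02   -0.11   -0.03    0.89   -0.09   -0.10]
  [ -0.09   -0.10   -0.08   -0.11   -0.01    0.93   -0.08]
  [ -0.09   -0.10   -0.01   -0.08   -0.02   -0.10    0.89]
Leontief inverse L = M⁻¹:
  [  1.0792    0.0876    0.0628    0.0947    0.1593    0.0600    0.0566]
  [  0.1077    1.0668    0.1421    0.1531    0.1609    0.0943    0.0662]
  [  0.0580    0.0435    1.0659    0.0775    0.0840    0.1489    0.0765]
  [  0.0937    0.0829    0.1336    1.0624    0.1507    0.0906    0.0828]
  [  0.1536    0.0737    0.1669    0.0920    1.1761    0.1616    0.1634]
  [  0.1467    0.1509    0.1363    0.1714    0.0776    1.1300    0.1308]
  [  0.1502    0.1553    0.0654    0.1445    0.0838    0.1571    1.1634]
Total output x = L · d:
  x_0 = 1.0792·12 + 0.0876·68 + 0.0628·34 + 0.0947·6 + 0.1593·50 + 0.0600·75 + 0.0566·9 = 34.5843
  x_1 = 0.1077·12 + 1.0668·68 + 0.1421·34 + 0.1531·6 + 0.1609·50 + 0.0943·75 + 0.0662·9 = 95.2990
  x_2 = 0.0580·12 + 0.0435·68 + 1.0659·34 + 0.0775·6 + 0.0840·50 + 0.1489·75 + 0.0765·9 = 56.4204
  x_3 = 0.0937·12 + 0.0829·68 + 0.1336·34 + 1.0624·6 + 0.1507·50 + 0.0906·75 + 0.0828·9 = 32.7495
  x_4 = 0.1536·12 + 0.0737·68 + 0.1669·34 + 0.0920·6 + 1.1761·50 + 0.1616·75 + 0.1634·9 = 85.4726
  x_5 = 0.1467·12 + 0.1509·68 + 0.1363·34 + 0.1714·6 + 0.0776·50 + 1.1300·75 + 0.1308·9 = 107.4890
  x_6 = 0.1502·12 + 0.1553·68 + 0.0654·34 + 0.1445·6 + 0.0838·50 + 0.1571·75 + 1.1634·9 = 41.8933

107.4890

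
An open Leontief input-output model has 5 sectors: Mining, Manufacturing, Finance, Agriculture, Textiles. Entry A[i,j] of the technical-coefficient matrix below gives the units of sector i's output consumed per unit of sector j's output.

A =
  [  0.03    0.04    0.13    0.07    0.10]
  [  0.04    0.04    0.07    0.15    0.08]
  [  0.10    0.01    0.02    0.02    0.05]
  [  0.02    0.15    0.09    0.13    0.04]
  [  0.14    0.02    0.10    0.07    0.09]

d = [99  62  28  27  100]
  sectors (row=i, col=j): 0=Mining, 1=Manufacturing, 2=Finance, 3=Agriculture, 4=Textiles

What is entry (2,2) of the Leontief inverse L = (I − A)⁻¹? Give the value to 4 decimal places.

Form M = I − A:
  [  0.97   -0.04   -0.13   -0.07   -0.10]
  [ -0.04    0.96   -0.07   -0.15   -0.08]
  [ -0.10   -0.01    0.98   -0.02   -0.05]
  [ -0.02   -0.15   -0.09    0.87   -0.04]
  [ -0.14   -0.02   -0.10   -0.07    0.91]
Leontief inverse L = M⁻¹:
  [  1.0737    0.0671    0.1717    0.1130    0.1383]
  [  0.0782    1.0807    0.1185    0.2049    0.1191]
  [  0.1210    0.0244    1.0499    0.0441    0.0751]
  [  0.0592    0.1928    0.1401    1.1974    0.0838]
  [  0.1847    0.0516    0.1552    0.1188    1.1375]
Total output x = L · d:
  x_0 = 1.0737·99 + 0.0671·62 + 0.1717·28 + 0.1130·27 + 0.1383·100 = 132.1410
  x_1 = 0.0782·99 + 1.0807·62 + 0.1185·28 + 0.2049·27 + 0.1191·100 = 95.5065
  x_2 = 0.1210·99 + 0.0244·62 + 1.0499·28 + 0.0441·27 + 0.0751·100 = 51.5893
  x_3 = 0.0592·99 + 0.1928·62 + 0.1401·28 + 1.1974·27 + 0.0838·100 = 62.4408
  x_4 = 0.1847·99 + 0.0516·62 + 0.1552·28 + 0.1188·27 + 1.1375·100 = 142.7908

L[2,2] = 1.0499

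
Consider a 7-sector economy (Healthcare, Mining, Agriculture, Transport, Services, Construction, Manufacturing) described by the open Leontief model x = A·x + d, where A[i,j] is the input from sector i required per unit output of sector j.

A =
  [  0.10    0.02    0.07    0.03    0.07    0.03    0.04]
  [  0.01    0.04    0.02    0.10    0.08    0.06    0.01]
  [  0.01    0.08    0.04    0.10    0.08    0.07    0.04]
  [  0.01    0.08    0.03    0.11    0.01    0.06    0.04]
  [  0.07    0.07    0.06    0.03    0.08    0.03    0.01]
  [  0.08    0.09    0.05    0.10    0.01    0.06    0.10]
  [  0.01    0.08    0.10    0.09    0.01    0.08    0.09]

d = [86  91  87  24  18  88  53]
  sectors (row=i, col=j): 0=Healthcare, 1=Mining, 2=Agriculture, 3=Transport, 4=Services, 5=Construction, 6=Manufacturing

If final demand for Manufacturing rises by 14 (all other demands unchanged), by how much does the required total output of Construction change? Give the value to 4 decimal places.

Form M = I − A:
  [  0.90   -0.02   -0.07   -0.03   -0.07   -0.03   -0.04]
  [ -0.01    0.96   -0.02   -0.10   -0.08   -0.06   -0.01]
  [ -0.01   -0.08    0.96   -0.10   -0.08   -0.07   -0.04]
  [ -0.01   -0.08   -0.03    0.89   -0.01   -0.06   -0.04]
  [ -0.07   -0.07   -0.06   -0.03    0.92   -0.03   -0.01]
  [ -0.08   -0.09   -0.05   -0.10   -0.01    0.94   -0.10]
  [ -0.01   -0.08   -0.10   -0.09   -0.01   -0.08    0.91]
Leontief inverse L = M⁻¹:
  [  1.1277    0.0566    0.1020    0.0727    0.1018    0.0607    0.0657]
  [  0.0302    1.0763    0.0435    0.1434    0.1025    0.0881    0.0322]
  [  0.0341    0.1273    1.0716    0.1589    0.1105    0.1087    0.0701]
  [  0.0263    0.1185    0.0545    1.1622    0.0314    0.0933    0.0665]
  [  0.0951    0.1045    0.0872    0.0720    1.1126    0.0589    0.0310]
  [  0.1079    0.1427    0.0911    0.1700    0.0439    1.1073    0.1400]
  [  0.0319    0.1346    0.1371    0.1615    0.0415    0.1276    1.1294]
Total output x = L · d:
  x_0 = 1.1277·86 + 0.0566·91 + 0.1020·87 + 0.0727·24 + 0.1018·18 + 0.0607·88 + 0.0657·53 = 123.4137
  x_1 = 0.0302·86 + 1.0763·91 + 0.0435·87 + 0.1434·24 + 0.1025·18 + 0.0881·88 + 0.0322·53 = 119.0619
  x_2 = 0.0341·86 + 0.1273·91 + 1.0716·87 + 0.1589·24 + 0.1105·18 + 0.1087·88 + 0.0701·53 = 126.8393
  x_3 = 0.0263·86 + 0.1185·91 + 0.0545·87 + 1.1622·24 + 0.0314·18 + 0.0933·88 + 0.0665·53 = 57.9816
  x_4 = 0.0951·86 + 0.1045·91 + 0.0872·87 + 0.0720·24 + 1.1126·18 + 0.0589·88 + 0.0310·53 = 53.8556
  x_5 = 0.1079·86 + 0.1427·91 + 0.0911·87 + 0.1700·24 + 0.0439·18 + 1.1073·88 + 0.1400·53 = 139.9260
  x_6 = 0.0319·86 + 0.1346·91 + 0.1371·87 + 0.1615·24 + 0.0415·18 + 0.1276·88 + 1.1294·53 = 102.6308
Δx_5 = L[5,6] · Δd_6 = 0.1400 · 14 = 1.9594

1.9594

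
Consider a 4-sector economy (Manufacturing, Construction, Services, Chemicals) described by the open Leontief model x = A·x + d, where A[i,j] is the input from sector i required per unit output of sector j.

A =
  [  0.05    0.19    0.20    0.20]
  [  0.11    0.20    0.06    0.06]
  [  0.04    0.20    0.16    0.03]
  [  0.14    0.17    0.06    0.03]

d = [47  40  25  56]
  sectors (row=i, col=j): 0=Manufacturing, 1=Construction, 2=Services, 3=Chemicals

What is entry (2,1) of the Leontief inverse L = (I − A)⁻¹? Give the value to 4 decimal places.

Form M = I − A:
  [  0.95   -0.19   -0.20   -0.20]
  [ -0.11    0.80   -0.06   -0.06]
  [ -0.04   -0.20    0.84   -0.03]
  [ -0.14   -0.17   -0.06    0.97]
Leontief inverse L = M⁻¹:
  [  1.1544    0.4133    0.3239    0.2736]
  [  0.1820    1.3574    0.1493    0.1261]
  [  0.1056    0.3543    1.2468    0.0823]
  [  0.2051    0.3195    0.1500    1.0976]
Total output x = L · d:
  x_0 = 1.1544·47 + 0.4133·40 + 0.3239·25 + 0.2736·56 = 94.2123
  x_1 = 0.1820·47 + 1.3574·40 + 0.1493·25 + 0.1261·56 = 73.6451
  x_2 = 0.1056·47 + 0.3543·40 + 1.2468·25 + 0.0823·56 = 54.9125
  x_3 = 0.2051·47 + 0.3195·40 + 0.1500·25 + 1.0976·56 = 87.6331

L[2,1] = 0.3543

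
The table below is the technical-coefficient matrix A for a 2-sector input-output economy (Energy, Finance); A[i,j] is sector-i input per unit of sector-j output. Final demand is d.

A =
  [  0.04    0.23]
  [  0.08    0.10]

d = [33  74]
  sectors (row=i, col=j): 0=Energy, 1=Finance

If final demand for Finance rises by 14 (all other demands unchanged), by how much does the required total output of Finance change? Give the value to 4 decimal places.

Form M = I − A:
  [  0.96   -0.23]
  [ -0.08    0.90]
Leontief inverse L = M⁻¹:
  [  1.0643    0.2720]
  [  0.0946    1.1353]
Total output x = L · d:
  x_0 = 1.0643·33 + 0.2720·74 = 55.2507
  x_1 = 0.0946·33 + 1.1353·74 = 87.1334
Δx_1 = L[1,1] · Δd_1 = 1.1353 · 14 = 15.8940

15.8940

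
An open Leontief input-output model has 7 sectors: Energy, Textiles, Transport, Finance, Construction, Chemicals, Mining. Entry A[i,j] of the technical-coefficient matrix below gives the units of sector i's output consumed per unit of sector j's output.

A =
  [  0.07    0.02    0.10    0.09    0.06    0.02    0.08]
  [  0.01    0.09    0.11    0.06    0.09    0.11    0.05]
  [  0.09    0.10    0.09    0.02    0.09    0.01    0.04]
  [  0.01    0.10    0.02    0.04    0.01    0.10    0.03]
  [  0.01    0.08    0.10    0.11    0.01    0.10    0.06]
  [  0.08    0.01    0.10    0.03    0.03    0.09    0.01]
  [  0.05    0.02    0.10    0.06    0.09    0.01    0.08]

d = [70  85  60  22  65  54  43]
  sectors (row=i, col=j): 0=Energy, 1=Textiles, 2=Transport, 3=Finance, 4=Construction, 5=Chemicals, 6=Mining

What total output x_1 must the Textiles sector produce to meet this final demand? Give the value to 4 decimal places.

Form M = I − A:
  [  0.93   -0.02   -0.10   -0.09   -0.06   -0.02   -0.08]
  [ -0.01    0.91   -0.11   -0.06   -0.09   -0.11   -0.05]
  [ -0.09   -0.10    0.91   -0.02   -0.09   -0.01   -0.04]
  [ -0.01   -0.10   -0.02    0.96   -0.01   -0.10   -0.03]
  [ -0.01   -0.08   -0.10   -0.11    0.99   -0.10   -0.06]
  [ -0.08   -0.01   -0.10   -0.03   -0.03    0.91   -0.01]
  [ -0.05   -0.02   -0.10   -0.06   -0.09   -0.01    0.92]
Leontief inverse L = M⁻¹:
  [  1.1061    0.0691    0.1639    0.1325    0.1022    0.0616    0.1187]
  [  0.0530    1.1490    0.1910    0.1077    0.1394    0.1703    0.0898]
  [  0.1257    0.1525    1.1630    0.0681    0.1371    0.0574    0.0816]
  [  0.0348    0.1317    0.0687    1.0668    0.0401    0.1397    0.0521]
  [  0.0487    0.1322    0.1676    0.1478    1.0549    0.1521    0.0940]
  [  0.1153    0.0449    0.1539    0.0615    0.0631    1.1227    0.0375]
  [  0.0832    0.0673    0.1620    0.1017    0.1300    0.0495    1.1172]
Total output x = L · d:
  x_0 = 1.1061·70 + 0.0691·85 + 0.1639·60 + 0.1325·22 + 0.1022·65 + 0.0616·54 + 0.1187·43 = 111.1219
  x_1 = 0.0530·70 + 1.1490·85 + 0.1910·60 + 0.1077·22 + 0.1394·65 + 0.1703·54 + 0.0898·43 = 137.3207
  x_2 = 0.1257·70 + 0.1525·85 + 1.1630·60 + 0.0681·22 + 0.1371·65 + 0.0574·54 + 0.0816·43 = 108.5605
  x_3 = 0.0348·70 + 0.1317·85 + 0.0687·60 + 1.0668·22 + 0.0401·65 + 0.1397·54 + 0.0521·43 = 53.6076
  x_4 = 0.0487·70 + 0.1322·85 + 0.1676·60 + 0.1478·22 + 1.0549·65 + 0.1521·54 + 0.0940·43 = 108.7786
  x_5 = 0.1153·70 + 0.0449·85 + 0.1539·60 + 0.0615·22 + 0.0631·65 + 1.1227·54 + 0.0375·43 = 88.8102
  x_6 = 0.0832·70 + 0.0673·85 + 0.1620·60 + 0.1017·22 + 0.1300·65 + 0.0495·54 + 1.1172·43 = 82.6665

137.3207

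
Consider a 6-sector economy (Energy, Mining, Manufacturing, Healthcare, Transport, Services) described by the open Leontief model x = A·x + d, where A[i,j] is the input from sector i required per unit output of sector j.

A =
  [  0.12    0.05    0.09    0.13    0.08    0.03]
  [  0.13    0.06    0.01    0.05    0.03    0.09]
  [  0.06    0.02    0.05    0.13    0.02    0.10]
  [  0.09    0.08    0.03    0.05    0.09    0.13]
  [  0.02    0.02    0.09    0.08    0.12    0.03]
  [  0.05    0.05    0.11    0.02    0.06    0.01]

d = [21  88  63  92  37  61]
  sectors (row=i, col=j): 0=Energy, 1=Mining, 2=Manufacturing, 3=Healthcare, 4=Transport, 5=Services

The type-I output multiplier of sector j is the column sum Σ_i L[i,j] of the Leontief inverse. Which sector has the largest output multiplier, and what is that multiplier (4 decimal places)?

Form M = I − A:
  [  0.88   -0.05   -0.09   -0.13   -0.08   -0.03]
  [ -0.13    0.94   -0.01   -0.05   -0.03   -0.09]
  [ -0.06   -0.02    0.95   -0.13   -0.02   -0.10]
  [ -0.09   -0.08   -0.03    0.95   -0.09   -0.13]
  [ -0.02   -0.02   -0.09   -0.08    0.88   -0.03]
  [ -0.05   -0.05   -0.11   -0.02   -0.06    0.99]
Leontief inverse L = M⁻¹:
  [  1.1884    0.0911    0.1436    0.2008    0.1410    0.0895]
  [  0.1838    1.0914    0.0535    0.0988    0.0738    0.1254]
  [  0.1099    0.0530    1.0919    0.1757    0.0644    0.1435]
  [  0.1492    0.1162    0.0840    1.1065    0.1444    0.1732]
  [  0.0590    0.0453    0.1286    0.1276    1.1641    0.0709]
  [  0.0881    0.0707    0.1408    0.0647    0.0915    1.0447]
Total output x = L · d:
  x_0 = 1.1884·21 + 0.0911·88 + 0.1436·63 + 0.2008·92 + 0.1410·37 + 0.0895·61 = 71.1761
  x_1 = 0.1838·21 + 1.0914·88 + 0.0535·63 + 0.0988·92 + 0.0738·37 + 0.1254·61 = 122.7399
  x_2 = 0.1099·21 + 0.0530·88 + 1.0919·63 + 0.1757·92 + 0.0644·37 + 0.1435·61 = 103.0542
  x_3 = 0.1492·21 + 0.1162·88 + 0.0840·63 + 1.1065·92 + 0.1444·37 + 0.1732·61 = 136.3564
  x_4 = 0.0590·21 + 0.0453·88 + 0.1286·63 + 0.1276·92 + 1.1641·37 + 0.0709·61 = 72.4567
  x_5 = 0.0881·21 + 0.0707·88 + 0.1408·63 + 0.0647·92 + 0.0915·37 + 1.0447·61 = 90.0064
Output multipliers (column sums of L):
  Energy: 1.7784
  Mining: 1.4677
  Manufacturing: 1.6424
  Healthcare: 1.7741
  Transport: 1.6791
  Services: 1.6472

Energy (1.7784)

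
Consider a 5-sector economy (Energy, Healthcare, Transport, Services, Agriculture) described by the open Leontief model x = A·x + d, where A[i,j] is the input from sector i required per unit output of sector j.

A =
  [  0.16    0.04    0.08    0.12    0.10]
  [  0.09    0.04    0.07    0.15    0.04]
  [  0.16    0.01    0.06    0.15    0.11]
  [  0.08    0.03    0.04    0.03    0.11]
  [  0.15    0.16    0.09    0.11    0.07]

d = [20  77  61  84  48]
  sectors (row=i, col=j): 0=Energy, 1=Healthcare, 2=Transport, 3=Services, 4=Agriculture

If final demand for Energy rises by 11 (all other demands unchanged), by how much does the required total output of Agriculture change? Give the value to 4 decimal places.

Form M = I − A:
  [  0.84   -0.04   -0.08   -0.12   -0.10]
  [ -0.09    0.96   -0.07   -0.15   -0.04]
  [ -0.16   -0.01    0.94   -0.15   -0.11]
  [ -0.08   -0.03   -0.04    0.97   -0.11]
  [ -0.15   -0.16   -0.09   -0.11    0.93]
Leontief inverse L = M⁻¹:
  [  1.2810    0.0923    0.1427    0.2157    0.1841]
  [  0.1762    1.0744    0.1143    0.2175    0.1044]
  [  0.2776    0.0630    1.1208    0.2393    0.1934]
  [  0.1545    0.0677    0.0797    1.0908    0.1580]
  [  0.2821    0.2138    0.1606    0.2244    1.1603]
Total output x = L · d:
  x_0 = 1.2810·20 + 0.0923·77 + 0.1427·61 + 0.2157·84 + 0.1841·48 = 68.3831
  x_1 = 0.1762·20 + 1.0744·77 + 0.1143·61 + 0.2175·84 + 0.1044·48 = 116.4992
  x_2 = 0.2776·20 + 0.0630·77 + 1.1208·61 + 0.2393·84 + 0.1934·48 = 108.1605
  x_3 = 0.1545·20 + 0.0677·77 + 0.0797·61 + 1.0908·84 + 0.1580·48 = 112.3720
  x_4 = 0.2821·20 + 0.2138·77 + 0.1606·61 + 0.2244·84 + 1.1603·48 = 106.4438
Δx_4 = L[4,0] · Δd_0 = 0.2821 · 11 = 3.1027

3.1027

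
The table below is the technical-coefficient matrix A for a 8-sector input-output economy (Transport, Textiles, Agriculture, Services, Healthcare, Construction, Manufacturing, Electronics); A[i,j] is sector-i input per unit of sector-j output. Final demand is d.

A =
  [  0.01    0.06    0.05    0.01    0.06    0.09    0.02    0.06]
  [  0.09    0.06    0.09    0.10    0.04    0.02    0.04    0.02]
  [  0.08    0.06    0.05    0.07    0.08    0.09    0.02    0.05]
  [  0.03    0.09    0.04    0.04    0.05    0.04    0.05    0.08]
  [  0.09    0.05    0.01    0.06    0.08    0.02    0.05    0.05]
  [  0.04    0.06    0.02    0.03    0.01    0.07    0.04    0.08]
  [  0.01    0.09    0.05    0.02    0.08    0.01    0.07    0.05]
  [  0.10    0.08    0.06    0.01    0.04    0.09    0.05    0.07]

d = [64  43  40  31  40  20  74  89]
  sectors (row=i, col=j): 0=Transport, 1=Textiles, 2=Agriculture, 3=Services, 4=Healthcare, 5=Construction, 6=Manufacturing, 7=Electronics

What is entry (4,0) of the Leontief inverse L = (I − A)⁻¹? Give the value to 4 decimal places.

Form M = I − A:
  [  0.99   -0.06   -0.05   -0.01   -0.06   -0.09   -0.02   -0.06]
  [ -0.09    0.94   -0.09   -0.10   -0.04   -0.02   -0.04   -0.02]
  [ -0.08   -0.06    0.95   -0.07   -0.08   -0.09   -0.02   -0.05]
  [ -0.03   -0.09   -0.04    0.96   -0.05   -0.04   -0.05   -0.08]
  [ -0.09   -0.05   -0.01   -0.06    0.92   -0.02   -0.05   -0.05]
  [ -0.04   -0.06   -0.02   -0.03   -0.01    0.93   -0.04   -0.08]
  [ -0.01   -0.09   -0.05   -0.02   -0.08   -0.01    0.93   -0.05]
  [ -0.10   -0.08   -0.06   -0.01   -0.04   -0.09   -0.05    0.93]
Leontief inverse L = M⁻¹:
  [  1.0503    0.1011    0.0785    0.0388    0.0914    0.1248    0.0461    0.0956]
  [  0.1335    1.1147    0.1285    0.1364    0.0855    0.0641    0.0718    0.0652]
  [  0.1294    0.1172    1.0885    0.1072    0.1247    0.1380    0.0550    0.1001]
  [  0.0758    0.1404    0.0770    1.0737    0.0893    0.0784    0.0817    0.1203]
  [  0.1290    0.0979    0.0427    0.0890    1.1196    0.0562    0.0801    0.0897]
  [  0.0755    0.1020    0.0503    0.0546    0.0394    1.1047    0.0659    0.1152]
  [  0.0527    0.1352    0.0831    0.0532    0.1192    0.0409    1.0996    0.0844]
  [  0.1493    0.1372    0.1017    0.0463    0.0846    0.1402    0.0845    1.1185]
Total output x = L · d:
  x_0 = 1.0503·64 + 0.1011·43 + 0.0785·40 + 0.0388·31 + 0.0914·40 + 0.1248·20 + 0.0461·74 + 0.0956·89 = 93.9861
  x_1 = 0.1335·64 + 1.1147·43 + 0.1285·40 + 0.1364·31 + 0.0855·40 + 0.0641·20 + 0.0718·74 + 0.0652·89 = 81.6643
  x_2 = 0.1294·64 + 0.1172·43 + 1.0885·40 + 0.1072·31 + 0.1247·40 + 0.1380·20 + 0.0550·74 + 0.1001·89 = 80.9195
  x_3 = 0.0758·64 + 0.1404·43 + 0.0770·40 + 1.0737·31 + 0.0893·40 + 0.0784·20 + 0.0817·74 + 0.1203·89 = 69.1450
  x_4 = 0.1290·64 + 0.0979·43 + 0.0427·40 + 0.0890·31 + 1.1196·40 + 0.0562·20 + 0.0801·74 + 0.0897·89 = 76.7529
  x_5 = 0.0755·64 + 0.1020·43 + 0.0503·40 + 0.0546·31 + 0.0394·40 + 1.1047·20 + 0.0659·74 + 0.1152·89 = 51.7203
  x_6 = 0.0527·64 + 0.1352·43 + 0.0831·40 + 0.0532·31 + 0.1192·40 + 0.0409·20 + 1.0996·74 + 0.0844·89 = 108.6269
  x_7 = 0.1493·64 + 0.1372·43 + 0.1017·40 + 0.0463·31 + 0.0846·40 + 0.1402·20 + 0.0845·74 + 1.1185·89 = 132.9405

L[4,0] = 0.1290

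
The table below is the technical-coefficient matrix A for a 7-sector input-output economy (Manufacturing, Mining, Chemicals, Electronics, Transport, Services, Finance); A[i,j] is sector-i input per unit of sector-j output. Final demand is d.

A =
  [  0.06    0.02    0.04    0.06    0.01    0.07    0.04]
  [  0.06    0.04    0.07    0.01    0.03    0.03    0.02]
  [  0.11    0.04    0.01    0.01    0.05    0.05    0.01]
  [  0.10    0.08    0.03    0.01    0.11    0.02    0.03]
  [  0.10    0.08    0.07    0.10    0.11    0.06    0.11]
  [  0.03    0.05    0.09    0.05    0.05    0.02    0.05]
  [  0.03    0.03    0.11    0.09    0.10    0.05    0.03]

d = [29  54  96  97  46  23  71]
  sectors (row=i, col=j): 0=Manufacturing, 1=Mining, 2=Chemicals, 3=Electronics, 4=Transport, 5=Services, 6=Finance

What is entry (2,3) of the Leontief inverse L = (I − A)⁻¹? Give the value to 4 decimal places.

L[2,3] = 0.0333

Form M = I − A:
  [  0.94   -0.02   -0.04   -0.06   -0.01   -0.07   -0.04]
  [ -0.06    0.96   -0.07   -0.01   -0.03   -0.03   -0.02]
  [ -0.11   -0.04    0.99   -0.01   -0.05   -0.05   -0.01]
  [ -0.10   -0.08   -0.03    0.99   -0.11   -0.02   -0.03]
  [ -0.10   -0.08   -0.07   -0.10    0.89   -0.06   -0.11]
  [ -0.03   -0.05   -0.09   -0.05   -0.05    0.98   -0.05]
  [ -0.03   -0.03   -0.11   -0.09   -0.10   -0.05    0.97]
Leontief inverse L = M⁻¹:
  [  1.0918    0.0420    0.0669    0.0810    0.0390    0.0897    0.0581]
  [  0.0894    1.0577    0.0913    0.0280    0.0520    0.0490    0.0357]
  [  0.1397    0.0596    1.0361    0.0333    0.0734    0.0714    0.0307]
  [  0.1451    0.1096    0.0670    1.0437    0.1477    0.0506    0.0606]
  [  0.1736    0.1304    0.1311    0.1518    1.1795    0.1063    0.1551]
  [  0.0715    0.0765    0.1195    0.0743    0.0860    1.0444    0.0716]
  [  0.0874    0.0683    0.1483    0.1235    0.1509    0.0819    1.0626]
Total output x = L · d:
  x_0 = 1.0918·29 + 0.0420·54 + 0.0669·96 + 0.0810·97 + 0.0390·46 + 0.0897·23 + 0.0581·71 = 56.2026
  x_1 = 0.0894·29 + 1.0577·54 + 0.0913·96 + 0.0280·97 + 0.0520·46 + 0.0490·23 + 0.0357·71 = 77.2498
  x_2 = 0.1397·29 + 0.0596·54 + 1.0361·96 + 0.0333·97 + 0.0734·46 + 0.0714·23 + 0.0307·71 = 117.1640
  x_3 = 0.1451·29 + 0.1096·54 + 0.0670·96 + 1.0437·97 + 0.1477·46 + 0.0506·23 + 0.0606·71 = 130.0571
  x_4 = 0.1736·29 + 0.1304·54 + 0.1311·96 + 0.1518·97 + 1.1795·46 + 0.1063·23 + 0.1551·71 = 107.1031
  x_5 = 0.0715·29 + 0.0765·54 + 0.1195·96 + 0.0743·97 + 0.0860·46 + 1.0444·23 + 0.0716·71 = 57.9455
  x_6 = 0.0874·29 + 0.0683·54 + 0.1483·96 + 0.1235·97 + 0.1509·46 + 0.0819·23 + 1.0626·71 = 116.7055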